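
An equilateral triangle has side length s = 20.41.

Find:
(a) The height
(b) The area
(a) The height splits the triangle into two 30-60-90 halves: h = s·√3/2 = 20.41·1.73205/2 ≈ 35.3512/2 ≈ 17.6756
(b) Area = (√3/4)·s² = (√3/4)·20.41² = (√3/4)·416.5681 ≈ 0.433013·416.5681 ≈ 180.379

Height = 17.68, Area = 180.4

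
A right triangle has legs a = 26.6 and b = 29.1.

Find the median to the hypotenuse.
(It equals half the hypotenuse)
Hypotenuse c = √(a² + b²) = √(707.56 + 846.81) = √1554.37 ≈ 39.4255
Median to hypotenuse = c/2 ≈ 39.4255/2 ≈ 19.7127

Median = 19.71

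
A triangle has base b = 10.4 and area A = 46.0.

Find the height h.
A = ½·b·h  ⇒  h = 2A/b = 2·46.0/10.4 = 92/10.4 ≈ 8.84615

h = 8.846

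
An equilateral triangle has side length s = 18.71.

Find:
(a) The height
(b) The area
(a) The height splits the triangle into two 30-60-90 halves: h = s·√3/2 = 18.71·1.73205/2 ≈ 32.4067/2 ≈ 16.2033
(b) Area = (√3/4)·s² = (√3/4)·18.71² = (√3/4)·350.0641 ≈ 0.433013·350.0641 ≈ 151.582

Height = 16.2, Area = 151.6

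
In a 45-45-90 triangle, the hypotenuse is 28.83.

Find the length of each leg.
In a 45-45-90 triangle hypotenuse = leg·√2, so leg = hypotenuse/√2.
Leg = 28.83/√2 ≈ 28.83/1.41421 ≈ 20.3859

Each leg = 20.39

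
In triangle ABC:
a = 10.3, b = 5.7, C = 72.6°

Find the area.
Two sides and the included angle (SAS): A = ½·a·b·sin(C) = ½·10.3·5.7·sin(72.6°)
sin(72.6°) ≈ 0.95424
A ≈ ½·58.71·0.95424 = 29.355·0.95424 ≈ 28.0117

Area = 28.01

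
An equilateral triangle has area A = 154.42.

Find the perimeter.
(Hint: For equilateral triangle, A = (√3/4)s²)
A = (√3/4)s²  ⇒  s² = 4A/√3 = 4·154.42/√3 = 617.68/1.73205 ≈ 356.618
s ≈ √356.618 ≈ 18.8843
Perimeter = 3s ≈ 3·18.8843 ≈ 56.653

Perimeter = 56.65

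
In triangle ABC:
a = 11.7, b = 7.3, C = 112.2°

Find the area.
Two sides and the included angle (SAS): A = ½·a·b·sin(C) = ½·11.7·7.3·sin(112.2°)
sin(112.2°) ≈ 0.925871
A ≈ ½·85.41·0.925871 = 42.705·0.925871 ≈ 39.5393

Area = 39.54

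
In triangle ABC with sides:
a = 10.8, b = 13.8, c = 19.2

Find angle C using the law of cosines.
c² = a² + b² − 2ab·cos(C)  ⇒  cos(C) = (a² + b² − c²)/(2ab)
cos(C) = (10.8² + 13.8² − 19.2²)/(2·10.8·13.8) = (116.64 + 190.44 − 368.64)/298.08 = -61.56/298.08 ≈ -0.206522
C = arccos(-0.206522) ≈ 101.919°

C = 101.9°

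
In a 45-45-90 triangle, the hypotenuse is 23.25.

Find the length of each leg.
In a 45-45-90 triangle hypotenuse = leg·√2, so leg = hypotenuse/√2.
Leg = 23.25/√2 ≈ 23.25/1.41421 ≈ 16.4402

Each leg = 16.44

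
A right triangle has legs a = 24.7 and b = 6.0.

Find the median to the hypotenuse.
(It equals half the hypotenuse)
Hypotenuse c = √(a² + b²) = √(610.09 + 36) = √646.09 ≈ 25.4183
Median to hypotenuse = c/2 ≈ 25.4183/2 ≈ 12.7092

Median = 12.71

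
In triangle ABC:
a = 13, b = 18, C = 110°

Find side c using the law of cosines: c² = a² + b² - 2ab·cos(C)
c² = 13² + 18² − 2·13·18·cos(110°)
cos(110°) ≈ -0.34202
c² ≈ 169 + 324 − 468·(-0.34202) ≈ 493 + 160.065 ≈ 653.065
c ≈ √653.065 ≈ 25.5551

c = 25.56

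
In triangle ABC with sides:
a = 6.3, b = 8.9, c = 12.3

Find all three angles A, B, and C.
Law of cosines for each angle (a² = 39.69, b² = 79.21, c² = 151.29):
cos(A) = (b² + c² − a²)/(2bc) = (79.21 + 151.29 − 39.69)/(2·8.9·12.3) = 190.81/218.94 ≈ 0.871517  ⇒  A ≈ 29.3646°
cos(B) = (a² + c² − b²)/(2ac) = (39.69 + 151.29 − 79.21)/(2·6.3·12.3) = 111.77/154.98 ≈ 0.72119  ⇒  B ≈ 43.8472°
cos(C) = (a² + b² − c²)/(2ab) = (39.69 + 79.21 − 151.29)/(2·6.3·8.9) = -32.39/112.14 ≈ -0.288835  ⇒  C ≈ 106.788°
Check: A + B + C ≈ 180°

A = 29.36°, B = 43.85°, C = 106.8°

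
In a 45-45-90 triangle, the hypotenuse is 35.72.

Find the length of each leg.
In a 45-45-90 triangle hypotenuse = leg·√2, so leg = hypotenuse/√2.
Leg = 35.72/√2 ≈ 35.72/1.41421 ≈ 25.2579

Each leg = 25.26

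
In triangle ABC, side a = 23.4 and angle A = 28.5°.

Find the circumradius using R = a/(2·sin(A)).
R = a/(2·sin(A)) = 23.4/(2·sin(28.5°))
sin(28.5°) ≈ 0.477159
R ≈ 23.4/(2·0.477159) = 23.4/0.954318 ≈ 24.5201

R = 24.52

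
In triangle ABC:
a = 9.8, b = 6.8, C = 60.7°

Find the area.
Two sides and the included angle (SAS): A = ½·a·b·sin(C) = ½·9.8·6.8·sin(60.7°)
sin(60.7°) ≈ 0.872069
A ≈ ½·66.64·0.872069 = 33.32·0.872069 ≈ 29.0573

Area = 29.06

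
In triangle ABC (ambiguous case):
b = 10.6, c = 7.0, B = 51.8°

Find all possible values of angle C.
b/sin(B) = c/sin(C)  ⇒  sin(C) = c·sin(B)/b = 7.0·sin(51.8°)/10.6
sin(51.8°) ≈ 0.785857
sin(C) ≈ 7.0·0.785857/10.6 ≈ 5.501/10.6 ≈ 0.518962
Candidate 1: C₁ = arcsin(0.518962) ≈ 31.2627°  →  A = 180° − 51.8° − 31.2627° ≈ 96.9373° > 0, valid
Candidate 2: C₂ = 180° − C₁ ≈ 148.737°  →  A = 180° − 51.8° − 148.737° ≈ -20.5373° ≤ 0, not a valid triangle

C = 31.26° (one solution)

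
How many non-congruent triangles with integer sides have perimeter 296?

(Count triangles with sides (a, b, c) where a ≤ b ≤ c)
Let a ≤ b ≤ c with a + b + c = 296. The only binding inequality is a + b > c, i.e. 296 − c > c, so c < 296/2; and c ≥ 296/3 since c is the largest side.
So 99 ≤ c ≤ 147. For each c, b runs from ⌈(296 − c)/2⌉ up to c (then a = 296 − b − c satisfies 1 ≤ a ≤ b automatically), giving c − ⌈(296 − c)/2⌉ + 1 choices.
Summing over c: 1 + 3 + 4 + 6 + … + 72 + 73  (49 terms, c = 99, …, 147) = 1825
Check (closed form: nearest integer to p²/48 for even p, (p+3)²/48 for odd p): 296²/48 = 87616/48 ≈ 1825.33 → 1825

1825 triangles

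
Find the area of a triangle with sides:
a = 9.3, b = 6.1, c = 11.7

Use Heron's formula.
s = (9.3 + 6.1 + 11.7)/2 = 27.1/2 = 13.55
s − a = 4.25, s − b = 7.45, s − c = 1.85
s(s−a)(s−b)(s−c) = 13.55·4.25·7.45·1.85 ≈ 793.7
Area = √793.7 ≈ 28.1727

Area = 28.17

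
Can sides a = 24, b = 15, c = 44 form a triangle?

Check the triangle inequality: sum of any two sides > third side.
a + b vs c: 24 + 15 = 39 ≤ 44  ✗
a + c vs b: 24 + 44 = 68 > 15  ✓
b + c vs a: 15 + 44 = 59 > 24  ✓

No: 24 + 15 = 39 is not > 44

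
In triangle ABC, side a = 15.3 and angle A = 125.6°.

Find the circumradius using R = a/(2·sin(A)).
R = a/(2·sin(A)) = 15.3/(2·sin(125.6°))
sin(125.6°) ≈ 0.813101
R ≈ 15.3/(2·0.813101) = 15.3/1.6262 ≈ 9.40843

R = 9.408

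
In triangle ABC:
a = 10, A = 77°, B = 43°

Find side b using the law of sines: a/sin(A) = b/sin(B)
a/sin(A) = b/sin(B)  ⇒  b = a·sin(B)/sin(A) = 10·sin(43°)/sin(77°)
sin(43°) ≈ 0.681998, sin(77°) ≈ 0.97437
b ≈ 10·0.681998/0.97437 ≈ 6.81998/0.97437 ≈ 6.99938

b = 6.999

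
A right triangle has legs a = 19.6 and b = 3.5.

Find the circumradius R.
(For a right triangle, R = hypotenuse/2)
Hypotenuse c = √(a² + b²) = √(384.16 + 12.25) = √396.41 ≈ 19.91
R = c/2 ≈ 19.91/2 ≈ 9.95502

R = 9.955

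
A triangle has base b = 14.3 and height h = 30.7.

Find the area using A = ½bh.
A = ½·b·h = ½·14.3·30.7 = ½·439.01 = 219.505

Area = 219.505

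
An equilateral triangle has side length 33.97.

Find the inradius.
r = Area/s with s the semi-perimeter.
Area = (√3/4)·33.97² = (√3/4)·1153.9609 ≈ 0.433013·1153.9609 ≈ 499.68
s = 3·33.97/2 = 50.955
r ≈ 499.68/50.955 ≈ 9.80629
(Equivalently r = side/(2√3) = 33.97/3.4641 ≈ 9.80629.)

r = 9.806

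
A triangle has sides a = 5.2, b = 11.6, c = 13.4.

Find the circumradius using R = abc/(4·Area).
First find the area with Heron's formula.
s = (5.2 + 11.6 + 13.4)/2 = 15.1
Area = √(s(s−a)(s−b)(s−c)) = √(15.1·9.9·3.5·1.7) ≈ √889.466 ≈ 29.8239
abc = 5.2·11.6·13.4 = 808.288
R = abc/(4·Area) ≈ 808.288/(4·29.8239) = 808.288/119.296 ≈ 6.7755

R = 6.776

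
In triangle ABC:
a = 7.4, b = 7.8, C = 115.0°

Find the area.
Two sides and the included angle (SAS): A = ½·a·b·sin(C) = ½·7.4·7.8·sin(115.0°)
sin(115.0°) ≈ 0.906308
A ≈ ½·57.72·0.906308 = 28.86·0.906308 ≈ 26.156

Area = 26.16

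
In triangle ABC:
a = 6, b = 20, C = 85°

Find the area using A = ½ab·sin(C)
A = ½·a·b·sin(C) = ½·6·20·sin(85°)
sin(85°) ≈ 0.996195
A ≈ ½·120·0.996195 = 60·0.996195 ≈ 59.7717

Area = 59.77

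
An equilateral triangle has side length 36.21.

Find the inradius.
r = Area/s with s the semi-perimeter.
Area = (√3/4)·36.21² = (√3/4)·1311.1641 ≈ 0.433013·1311.1641 ≈ 567.751
s = 3·36.21/2 = 54.315
r ≈ 567.751/54.315 ≈ 10.4529
(Equivalently r = side/(2√3) = 36.21/3.4641 ≈ 10.4529.)

r = 10.45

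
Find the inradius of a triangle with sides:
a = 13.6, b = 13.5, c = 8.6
r = Area/s where s is the semi-perimeter.
s = (13.6 + 13.5 + 8.6)/2 = 35.7/2 = 17.85
Area = √(s(s−a)(s−b)(s−c)) = √(17.85·4.25·4.35·9.25) ≈ √3052.52 ≈ 55.2496
r ≈ 55.2496/17.85 ≈ 3.09522

r = 3.095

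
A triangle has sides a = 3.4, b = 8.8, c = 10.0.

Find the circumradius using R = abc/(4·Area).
First find the area with Heron's formula.
s = (3.4 + 8.8 + 10.0)/2 = 11.1
Area = √(s(s−a)(s−b)(s−c)) = √(11.1·7.7·2.3·1.1) ≈ √216.239 ≈ 14.7051
abc = 3.4·8.8·10.0 = 299.2
R = abc/(4·Area) ≈ 299.2/(4·14.7051) = 299.2/58.8203 ≈ 5.08668

R = 5.087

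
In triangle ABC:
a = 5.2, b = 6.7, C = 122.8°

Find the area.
Two sides and the included angle (SAS): A = ½·a·b·sin(C) = ½·5.2·6.7·sin(122.8°)
sin(122.8°) ≈ 0.840567
A ≈ ½·34.84·0.840567 = 17.42·0.840567 ≈ 14.6427

Area = 14.64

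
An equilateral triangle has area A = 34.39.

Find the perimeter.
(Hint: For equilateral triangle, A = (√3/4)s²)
A = (√3/4)s²  ⇒  s² = 4A/√3 = 4·34.39/√3 = 137.56/1.73205 ≈ 79.4203
s ≈ √79.4203 ≈ 8.91181
Perimeter = 3s ≈ 3·8.91181 ≈ 26.7354

Perimeter = 26.74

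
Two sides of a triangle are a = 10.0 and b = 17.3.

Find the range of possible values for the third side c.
Triangle inequality: |a − b| < c < a + b
|a − b| = |10.0 − 17.3| = 7.3
a + b = 10.0 + 17.3 = 27.3

7.3 < c < 27.3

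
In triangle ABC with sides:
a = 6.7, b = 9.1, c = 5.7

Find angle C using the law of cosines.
c² = a² + b² − 2ab·cos(C)  ⇒  cos(C) = (a² + b² − c²)/(2ab)
cos(C) = (6.7² + 9.1² − 5.7²)/(2·6.7·9.1) = (44.89 + 82.81 − 32.49)/121.94 = 95.21/121.94 ≈ 0.780794
C = arccos(0.780794) ≈ 38.6667°

C = 38.67°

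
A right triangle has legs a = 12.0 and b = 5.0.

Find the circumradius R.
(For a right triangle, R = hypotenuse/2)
Hypotenuse c = √(a² + b²) = √(144 + 25) = √169 ≈ 13
R = c/2 ≈ 13/2 ≈ 6.5

R = 6.5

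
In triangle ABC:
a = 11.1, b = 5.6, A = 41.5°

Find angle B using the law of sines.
a/sin(A) = b/sin(B)  ⇒  sin(B) = b·sin(A)/a = 5.6·sin(41.5°)/11.1
sin(41.5°) ≈ 0.66262
sin(B) ≈ 5.6·0.66262/11.1 ≈ 3.71067/11.1 ≈ 0.334295
B = arcsin(0.334295) ≈ 19.5297°
(Since b ≤ a we need B ≤ A, so the obtuse alternative 180° − 19.5297° ≈ 160.47° is rejected.)

B = 19.53°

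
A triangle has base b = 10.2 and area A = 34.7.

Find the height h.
A = ½·b·h  ⇒  h = 2A/b = 2·34.7/10.2 = 69.4/10.2 ≈ 6.80392

h = 6.804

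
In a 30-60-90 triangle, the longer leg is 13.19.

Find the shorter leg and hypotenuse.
In a 30-60-90 triangle the sides are in ratio 1 : √3 : 2, so short leg = long leg/√3 and hypotenuse = 2·(short leg).
Short leg = 13.19/√3 ≈ 13.19/1.73205 ≈ 7.61525
Hypotenuse = 2·7.61525 ≈ 15.2305

Short leg = 7.615, Hypotenuse = 15.23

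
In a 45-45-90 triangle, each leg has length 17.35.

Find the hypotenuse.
In a 45-45-90 triangle the sides are in ratio 1 : 1 : √2, so hypotenuse = leg·√2.
Hypotenuse = 17.35·√2 ≈ 17.35·1.41421 ≈ 24.5366

Hypotenuse = 17.35√2 = 24.54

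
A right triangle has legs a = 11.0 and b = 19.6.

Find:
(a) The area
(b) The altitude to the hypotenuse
(a) The legs are perpendicular, so Area = ½·a·b = ½·11.0·19.6 = ½·215.6 = 107.8
(b) Hypotenuse c = √(a² + b²) = √(121 + 384.16) = √505.16 ≈ 22.4758
    Area = ½·c·h_c  ⇒  h_c = 2·Area/c = 215.6/22.4758 ≈ 9.59255

Area = 107.8, h_c = 9.593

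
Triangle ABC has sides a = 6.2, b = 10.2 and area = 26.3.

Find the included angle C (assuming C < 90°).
Area = ½·a·b·sin(C)  ⇒  sin(C) = 2·Area/(a·b) = 2·26.3/(6.2·10.2) = 52.6/63.24 ≈ 0.831752
C = arcsin(0.831752) ≈ 56.2791° (taking the acute solution since C < 90°)

C = 56.28°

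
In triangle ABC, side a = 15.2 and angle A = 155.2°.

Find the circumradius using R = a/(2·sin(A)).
R = a/(2·sin(A)) = 15.2/(2·sin(155.2°))
sin(155.2°) ≈ 0.419452
R ≈ 15.2/(2·0.419452) = 15.2/0.838904 ≈ 18.1189

R = 18.12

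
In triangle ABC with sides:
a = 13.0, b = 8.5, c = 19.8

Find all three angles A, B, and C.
Law of cosines for each angle (a² = 169, b² = 72.25, c² = 392.04):
cos(A) = (b² + c² − a²)/(2bc) = (72.25 + 392.04 − 169)/(2·8.5·19.8) = 295.29/336.6 ≈ 0.877273  ⇒  A ≈ 28.6849°
cos(B) = (a² + c² − b²)/(2ac) = (169 + 392.04 − 72.25)/(2·13.0·19.8) = 488.79/514.8 ≈ 0.949476  ⇒  B ≈ 18.2909°
cos(C) = (a² + b² − c²)/(2ab) = (169 + 72.25 − 392.04)/(2·13.0·8.5) = -150.79/221 ≈ -0.682308  ⇒  C ≈ 133.024°
Check: A + B + C ≈ 180°

A = 28.68°, B = 18.29°, C = 133°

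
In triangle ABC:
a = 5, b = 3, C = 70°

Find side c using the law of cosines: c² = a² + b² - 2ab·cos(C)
c² = 5² + 3² − 2·5·3·cos(70°)
cos(70°) ≈ 0.34202
c² ≈ 25 + 9 − 30·(0.34202) ≈ 34 − 10.2606 ≈ 23.7394
c ≈ √23.7394 ≈ 4.87231

c = 4.872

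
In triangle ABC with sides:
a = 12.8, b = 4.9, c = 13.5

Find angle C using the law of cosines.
c² = a² + b² − 2ab·cos(C)  ⇒  cos(C) = (a² + b² − c²)/(2ab)
cos(C) = (12.8² + 4.9² − 13.5²)/(2·12.8·4.9) = (163.84 + 24.01 − 182.25)/125.44 = 5.6/125.44 ≈ 0.0446429
C = arccos(0.0446429) ≈ 87.4413°

C = 87.44°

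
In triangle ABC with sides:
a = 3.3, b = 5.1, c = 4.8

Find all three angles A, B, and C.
Law of cosines for each angle (a² = 10.89, b² = 26.01, c² = 23.04):
cos(A) = (b² + c² − a²)/(2bc) = (26.01 + 23.04 − 10.89)/(2·5.1·4.8) = 38.16/48.96 ≈ 0.779412  ⇒  A ≈ 38.7933°
cos(B) = (a² + c² − b²)/(2ac) = (10.89 + 23.04 − 26.01)/(2·3.3·4.8) = 7.92/31.68 ≈ 0.25  ⇒  B ≈ 75.5225°
cos(C) = (a² + b² − c²)/(2ab) = (10.89 + 26.01 − 23.04)/(2·3.3·5.1) = 13.86/33.66 ≈ 0.411765  ⇒  C ≈ 65.6843°
Check: A + B + C ≈ 180°

A = 38.79°, B = 75.52°, C = 65.68°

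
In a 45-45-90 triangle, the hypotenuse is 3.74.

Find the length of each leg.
In a 45-45-90 triangle hypotenuse = leg·√2, so leg = hypotenuse/√2.
Leg = 3.74/√2 ≈ 3.74/1.41421 ≈ 2.64458

Each leg = 2.645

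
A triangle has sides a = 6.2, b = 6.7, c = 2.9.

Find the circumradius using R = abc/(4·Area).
First find the area with Heron's formula.
s = (6.2 + 6.7 + 2.9)/2 = 7.9
Area = √(s(s−a)(s−b)(s−c)) = √(7.9·1.7·1.2·5) ≈ √80.58 ≈ 8.97664
abc = 6.2·6.7·2.9 = 120.466
R = abc/(4·Area) ≈ 120.466/(4·8.97664) = 120.466/35.9065 ≈ 3.35499

R = 3.355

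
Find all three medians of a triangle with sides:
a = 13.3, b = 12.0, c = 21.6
Median formula: m_a = ½√(2b² + 2c² − a²) (and cyclically). a² = 176.89, b² = 144, c² = 466.56.
m_a = ½√(2·144 + 2·466.56 − 176.89) = ½√1044.23 ≈ ½·32.3145 ≈ 16.1573
m_b = ½√(2·176.89 + 2·466.56 − 144) = ½√1142.9 ≈ ½·33.8068 ≈ 16.9034
m_c = ½√(2·176.89 + 2·144 − 466.56) = ½√175.22 ≈ ½·13.2371 ≈ 6.61853

m_a = 16.16, m_b = 16.9, m_c = 6.619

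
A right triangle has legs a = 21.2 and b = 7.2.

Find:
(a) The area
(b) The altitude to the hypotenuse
(a) The legs are perpendicular, so Area = ½·a·b = ½·21.2·7.2 = ½·152.64 = 76.32
(b) Hypotenuse c = √(a² + b²) = √(449.44 + 51.84) = √501.28 ≈ 22.3893
    Area = ½·c·h_c  ⇒  h_c = 2·Area/c = 152.64/22.3893 ≈ 6.81755

Area = 76.32, h_c = 6.818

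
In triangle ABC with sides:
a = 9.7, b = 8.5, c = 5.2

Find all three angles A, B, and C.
Law of cosines for each angle (a² = 94.09, b² = 72.25, c² = 27.04):
cos(A) = (b² + c² − a²)/(2bc) = (72.25 + 27.04 − 94.09)/(2·8.5·5.2) = 5.2/88.4 ≈ 0.0588235  ⇒  A ≈ 86.6277°
cos(B) = (a² + c² − b²)/(2ac) = (94.09 + 27.04 − 72.25)/(2·9.7·5.2) = 48.88/100.88 ≈ 0.484536  ⇒  B ≈ 61.0179°
cos(C) = (a² + b² − c²)/(2ab) = (94.09 + 72.25 − 27.04)/(2·9.7·8.5) = 139.3/164.9 ≈ 0.844754  ⇒  C ≈ 32.3544°
Check: A + B + C ≈ 180°

A = 86.63°, B = 61.02°, C = 32.35°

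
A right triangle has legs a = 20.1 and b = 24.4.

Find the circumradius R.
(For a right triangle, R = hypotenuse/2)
Hypotenuse c = √(a² + b²) = √(404.01 + 595.36) = √999.37 ≈ 31.6128
R = c/2 ≈ 31.6128/2 ≈ 15.8064

R = 15.81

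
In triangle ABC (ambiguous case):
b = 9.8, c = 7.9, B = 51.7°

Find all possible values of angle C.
b/sin(B) = c/sin(C)  ⇒  sin(C) = c·sin(B)/b = 7.9·sin(51.7°)/9.8
sin(51.7°) ≈ 0.784776
sin(C) ≈ 7.9·0.784776/9.8 ≈ 6.19973/9.8 ≈ 0.632626
Candidate 1: C₁ = arcsin(0.632626) ≈ 39.2441°  →  A = 180° − 51.7° − 39.2441° ≈ 89.0559° > 0, valid
Candidate 2: C₂ = 180° − C₁ ≈ 140.756°  →  A = 180° − 51.7° − 140.756° ≈ -12.4559° ≤ 0, not a valid triangle

C = 39.24° (one solution)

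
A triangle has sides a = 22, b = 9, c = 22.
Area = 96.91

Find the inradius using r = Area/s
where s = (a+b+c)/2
s = (22 + 9 + 22)/2 = 53/2 = 26.5
r = Area/s = 96.91/26.5 ≈ 3.65698

r = 3.657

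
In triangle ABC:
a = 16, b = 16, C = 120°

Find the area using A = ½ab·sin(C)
A = ½·a·b·sin(C) = ½·16·16·sin(120°)
sin(120°) ≈ 0.866025
A ≈ ½·256·0.866025 = 128·0.866025 ≈ 110.851

Area = 110.9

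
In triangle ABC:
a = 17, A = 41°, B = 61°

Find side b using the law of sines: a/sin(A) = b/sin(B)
a/sin(A) = b/sin(B)  ⇒  b = a·sin(B)/sin(A) = 17·sin(61°)/sin(41°)
sin(61°) ≈ 0.87462, sin(41°) ≈ 0.656059
b ≈ 17·0.87462/0.656059 ≈ 14.8685/0.656059 ≈ 22.6634

b = 22.66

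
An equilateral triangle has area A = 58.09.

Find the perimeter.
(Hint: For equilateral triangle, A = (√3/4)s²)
A = (√3/4)s²  ⇒  s² = 4A/√3 = 4·58.09/√3 = 232.36/1.73205 ≈ 134.153
s ≈ √134.153 ≈ 11.5824
Perimeter = 3s ≈ 3·11.5824 ≈ 34.7473

Perimeter = 34.75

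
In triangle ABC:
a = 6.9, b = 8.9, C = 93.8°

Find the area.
Two sides and the included angle (SAS): A = ½·a·b·sin(C) = ½·6.9·8.9·sin(93.8°)
sin(93.8°) ≈ 0.997801
A ≈ ½·61.41·0.997801 = 30.705·0.997801 ≈ 30.6375

Area = 30.64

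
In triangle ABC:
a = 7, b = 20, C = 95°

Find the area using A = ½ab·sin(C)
A = ½·a·b·sin(C) = ½·7·20·sin(95°)
sin(95°) ≈ 0.996195
A ≈ ½·140·0.996195 = 70·0.996195 ≈ 69.7336

Area = 69.73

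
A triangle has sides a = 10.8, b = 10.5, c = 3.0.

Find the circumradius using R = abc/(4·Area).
First find the area with Heron's formula.
s = (10.8 + 10.5 + 3.0)/2 = 12.15
Area = √(s(s−a)(s−b)(s−c)) = √(12.15·1.35·1.65·9.15) ≈ √247.637 ≈ 15.7365
abc = 10.8·10.5·3.0 = 340.2
R = abc/(4·Area) ≈ 340.2/(4·15.7365) = 340.2/62.9459 ≈ 5.40464

R = 5.405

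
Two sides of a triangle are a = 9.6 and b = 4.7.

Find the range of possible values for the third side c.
Triangle inequality: |a − b| < c < a + b
|a − b| = |9.6 − 4.7| = 4.9
a + b = 9.6 + 4.7 = 14.3

4.9 < c < 14.3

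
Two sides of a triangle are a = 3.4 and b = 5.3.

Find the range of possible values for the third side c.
Triangle inequality: |a − b| < c < a + b
|a − b| = |3.4 − 5.3| = 1.9
a + b = 3.4 + 5.3 = 8.7

1.9 < c < 8.7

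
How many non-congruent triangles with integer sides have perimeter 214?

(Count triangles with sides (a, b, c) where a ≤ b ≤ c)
Let a ≤ b ≤ c with a + b + c = 214. The only binding inequality is a + b > c, i.e. 214 − c > c, so c < 214/2; and c ≥ 214/3 since c is the largest side.
So 72 ≤ c ≤ 106. For each c, b runs from ⌈(214 − c)/2⌉ up to c (then a = 214 − b − c satisfies 1 ≤ a ≤ b automatically), giving c − ⌈(214 − c)/2⌉ + 1 choices.
Summing over c: 2 + 3 + 5 + 6 + … + 51 + 53  (35 terms, c = 72, …, 106) = 954
Check (closed form: nearest integer to p²/48 for even p, (p+3)²/48 for odd p): 214²/48 = 45796/48 ≈ 954.08 → 954

954 triangles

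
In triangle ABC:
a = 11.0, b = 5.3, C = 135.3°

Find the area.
Two sides and the included angle (SAS): A = ½·a·b·sin(C) = ½·11.0·5.3·sin(135.3°)
sin(135.3°) ≈ 0.703395
A ≈ ½·58.3·0.703395 = 29.15·0.703395 ≈ 20.504

Area = 20.5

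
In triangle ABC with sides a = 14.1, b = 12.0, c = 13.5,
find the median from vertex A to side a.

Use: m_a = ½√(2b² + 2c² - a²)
m_a = ½√(2·12.0² + 2·13.5² − 14.1²) = ½√(2·144 + 2·182.25 − 198.81) = ½√(288 + 364.5 − 198.81) = ½√453.69
√453.69 ≈ 21.3, so m_a ≈ 10.65

m_a = 10.65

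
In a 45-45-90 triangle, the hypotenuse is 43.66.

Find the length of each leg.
In a 45-45-90 triangle hypotenuse = leg·√2, so leg = hypotenuse/√2.
Leg = 43.66/√2 ≈ 43.66/1.41421 ≈ 30.8723

Each leg = 30.87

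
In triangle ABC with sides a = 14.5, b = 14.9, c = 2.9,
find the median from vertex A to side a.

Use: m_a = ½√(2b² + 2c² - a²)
m_a = ½√(2·14.9² + 2·2.9² − 14.5²) = ½√(2·222.01 + 2·8.41 − 210.25) = ½√(444.02 + 16.82 − 210.25) = ½√250.59
√250.59 ≈ 15.83, so m_a ≈ 7.91502

m_a = 7.915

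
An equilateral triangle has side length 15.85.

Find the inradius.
r = Area/s with s the semi-perimeter.
Area = (√3/4)·15.85² = (√3/4)·251.2225 ≈ 0.433013·251.2225 ≈ 108.783
s = 3·15.85/2 = 23.775
r ≈ 108.783/23.775 ≈ 4.5755
(Equivalently r = side/(2√3) = 15.85/3.4641 ≈ 4.5755.)

r = 4.576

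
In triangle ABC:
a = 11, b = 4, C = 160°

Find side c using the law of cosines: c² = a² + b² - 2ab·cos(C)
c² = 11² + 4² − 2·11·4·cos(160°)
cos(160°) ≈ -0.939693
c² ≈ 121 + 16 − 88·(-0.939693) ≈ 137 + 82.693 ≈ 219.693
c ≈ √219.693 ≈ 14.822

c = 14.82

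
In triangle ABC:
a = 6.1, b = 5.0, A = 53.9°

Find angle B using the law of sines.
a/sin(A) = b/sin(B)  ⇒  sin(B) = b·sin(A)/a = 5.0·sin(53.9°)/6.1
sin(53.9°) ≈ 0.80799
sin(B) ≈ 5.0·0.80799/6.1 ≈ 4.03995/6.1 ≈ 0.662287
B = arcsin(0.662287) ≈ 41.4745°
(Since b ≤ a we need B ≤ A, so the obtuse alternative 180° − 41.4745° ≈ 138.525° is rejected.)

B = 41.47°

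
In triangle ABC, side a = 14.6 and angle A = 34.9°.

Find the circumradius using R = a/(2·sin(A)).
R = a/(2·sin(A)) = 14.6/(2·sin(34.9°))
sin(34.9°) ≈ 0.572146
R ≈ 14.6/(2·0.572146) = 14.6/1.14429 ≈ 12.759

R = 12.76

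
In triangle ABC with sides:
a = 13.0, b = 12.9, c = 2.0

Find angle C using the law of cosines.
c² = a² + b² − 2ab·cos(C)  ⇒  cos(C) = (a² + b² − c²)/(2ab)
cos(C) = (13.0² + 12.9² − 2.0²)/(2·13.0·12.9) = (169 + 166.41 − 4)/335.4 = 331.41/335.4 ≈ 0.988104
C = arccos(0.988104) ≈ 8.84655°

C = 8.847°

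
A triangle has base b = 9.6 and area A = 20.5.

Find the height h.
A = ½·b·h  ⇒  h = 2A/b = 2·20.5/9.6 = 41/9.6 ≈ 4.27083

h = 4.271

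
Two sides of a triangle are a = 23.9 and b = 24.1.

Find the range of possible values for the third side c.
Triangle inequality: |a − b| < c < a + b
|a − b| = |23.9 − 24.1| = 0.2
a + b = 23.9 + 24.1 = 48

0.2 < c < 48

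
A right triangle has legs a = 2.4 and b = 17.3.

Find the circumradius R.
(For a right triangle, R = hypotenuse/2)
Hypotenuse c = √(a² + b²) = √(5.76 + 299.29) = √305.05 ≈ 17.4657
R = c/2 ≈ 17.4657/2 ≈ 8.73284

R = 8.733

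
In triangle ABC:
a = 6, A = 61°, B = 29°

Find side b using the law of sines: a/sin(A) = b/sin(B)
a/sin(A) = b/sin(B)  ⇒  b = a·sin(B)/sin(A) = 6·sin(29°)/sin(61°)
sin(29°) ≈ 0.48481, sin(61°) ≈ 0.87462
b ≈ 6·0.48481/0.87462 ≈ 2.90886/0.87462 ≈ 3.32585

b = 3.326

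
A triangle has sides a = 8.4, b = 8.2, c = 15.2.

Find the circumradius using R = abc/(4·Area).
First find the area with Heron's formula.
s = (8.4 + 8.2 + 15.2)/2 = 15.9
Area = √(s(s−a)(s−b)(s−c)) = √(15.9·7.5·7.7·0.7) ≈ √642.758 ≈ 25.3527
abc = 8.4·8.2·15.2 = 1046.976
R = abc/(4·Area) ≈ 1046.976/(4·25.3527) = 1046.976/101.411 ≈ 10.3241

R = 10.32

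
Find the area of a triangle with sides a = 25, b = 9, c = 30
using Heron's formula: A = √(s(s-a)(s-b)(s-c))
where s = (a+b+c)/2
s = (25 + 9 + 30)/2 = 64/2 = 32
s − a = 7, s − b = 23, s − c = 2
s(s−a)(s−b)(s−c) = 32·7·23·2 = 10304
Area = √10304 ≈ 101.509

s = 32.0, Area = 101.5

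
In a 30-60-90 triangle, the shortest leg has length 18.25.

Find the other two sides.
In a 30-60-90 triangle the sides are in ratio 1 : √3 : 2 (short leg : long leg : hypotenuse).
Long leg = 18.25·√3 ≈ 18.25·1.73205 ≈ 31.6099
Hypotenuse = 2·18.25 = 36.5

Long leg = 18.25√3 = 31.61, Hypotenuse = 36.5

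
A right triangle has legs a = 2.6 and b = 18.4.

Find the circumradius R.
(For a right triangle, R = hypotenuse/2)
Hypotenuse c = √(a² + b²) = √(6.76 + 338.56) = √345.32 ≈ 18.5828
R = c/2 ≈ 18.5828/2 ≈ 9.29139

R = 9.291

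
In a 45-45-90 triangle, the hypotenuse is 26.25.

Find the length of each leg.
In a 45-45-90 triangle hypotenuse = leg·√2, so leg = hypotenuse/√2.
Leg = 26.25/√2 ≈ 26.25/1.41421 ≈ 18.5616

Each leg = 18.56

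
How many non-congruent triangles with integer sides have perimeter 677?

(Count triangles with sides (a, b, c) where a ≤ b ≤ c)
Let a ≤ b ≤ c with a + b + c = 677. The only binding inequality is a + b > c, i.e. 677 − c > c, so c < 677/2; and c ≥ 677/3 since c is the largest side.
So 226 ≤ c ≤ 338. For each c, b runs from ⌈(677 − c)/2⌉ up to c (then a = 677 − b − c satisfies 1 ≤ a ≤ b automatically), giving c − ⌈(677 − c)/2⌉ + 1 choices.
Summing over c: 1 + 3 + 4 + 6 + … + 168 + 169  (113 terms, c = 226, …, 338) = 9633
Check (closed form: nearest integer to p²/48 for even p, (p+3)²/48 for odd p): (677+3)²/48 = 680²/48 = 462400/48 ≈ 9633.33 → 9633

9633 triangles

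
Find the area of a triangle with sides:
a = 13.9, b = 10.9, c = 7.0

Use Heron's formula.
s = (13.9 + 10.9 + 7.0)/2 = 31.8/2 = 15.9
s − a = 2, s − b = 5, s − c = 8.9
s(s−a)(s−b)(s−c) = 15.9·2·5·8.9 ≈ 1415.1
Area = √1415.1 ≈ 37.6178

Area = 37.62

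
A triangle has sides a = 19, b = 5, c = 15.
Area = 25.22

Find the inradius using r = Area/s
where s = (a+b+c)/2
s = (19 + 5 + 15)/2 = 39/2 = 19.5
r = Area/s = 25.22/19.5 ≈ 1.29333

r = 1.293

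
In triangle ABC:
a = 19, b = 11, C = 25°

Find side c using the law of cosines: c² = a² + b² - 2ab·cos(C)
c² = 19² + 11² − 2·19·11·cos(25°)
cos(25°) ≈ 0.906308
c² ≈ 361 + 121 − 418·(0.906308) ≈ 482 − 378.837 ≈ 103.163
c ≈ √103.163 ≈ 10.1569

c = 10.16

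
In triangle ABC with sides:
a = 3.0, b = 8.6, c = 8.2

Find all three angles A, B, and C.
Law of cosines for each angle (a² = 9, b² = 73.96, c² = 67.24):
cos(A) = (b² + c² − a²)/(2bc) = (73.96 + 67.24 − 9)/(2·8.6·8.2) = 132.2/141.04 ≈ 0.937323  ⇒  A ≈ 20.3933°
cos(B) = (a² + c² − b²)/(2ac) = (9 + 67.24 − 73.96)/(2·3.0·8.2) = 2.28/49.2 ≈ 0.0463415  ⇒  B ≈ 87.3439°
cos(C) = (a² + b² − c²)/(2ab) = (9 + 73.96 − 67.24)/(2·3.0·8.6) = 15.72/51.6 ≈ 0.304651  ⇒  C ≈ 72.2628°
Check: A + B + C ≈ 180°

A = 20.39°, B = 87.34°, C = 72.26°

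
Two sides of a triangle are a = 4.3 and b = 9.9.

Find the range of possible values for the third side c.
Triangle inequality: |a − b| < c < a + b
|a − b| = |4.3 − 9.9| = 5.6
a + b = 4.3 + 9.9 = 14.2

5.6 < c < 14.2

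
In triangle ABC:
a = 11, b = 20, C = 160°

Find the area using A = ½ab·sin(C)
A = ½·a·b·sin(C) = ½·11·20·sin(160°)
sin(160°) ≈ 0.34202
A ≈ ½·220·0.34202 = 110·0.34202 ≈ 37.6222

Area = 37.62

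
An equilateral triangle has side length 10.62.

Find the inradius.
r = Area/s with s the semi-perimeter.
Area = (√3/4)·10.62² = (√3/4)·112.7844 ≈ 0.433013·112.7844 ≈ 48.8371
s = 3·10.62/2 = 15.93
r ≈ 48.8371/15.93 ≈ 3.06573
(Equivalently r = side/(2√3) = 10.62/3.4641 ≈ 3.06573.)

r = 3.066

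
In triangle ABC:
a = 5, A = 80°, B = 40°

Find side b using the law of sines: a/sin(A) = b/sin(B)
a/sin(A) = b/sin(B)  ⇒  b = a·sin(B)/sin(A) = 5·sin(40°)/sin(80°)
sin(40°) ≈ 0.642788, sin(80°) ≈ 0.984808
b ≈ 5·0.642788/0.984808 ≈ 3.21394/0.984808 ≈ 3.26352

b = 3.264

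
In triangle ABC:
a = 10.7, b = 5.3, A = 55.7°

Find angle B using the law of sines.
a/sin(A) = b/sin(B)  ⇒  sin(B) = b·sin(A)/a = 5.3·sin(55.7°)/10.7
sin(55.7°) ≈ 0.826098
sin(B) ≈ 5.3·0.826098/10.7 ≈ 4.37832/10.7 ≈ 0.409189
B = arcsin(0.409189) ≈ 24.1539°
(Since b ≤ a we need B ≤ A, so the obtuse alternative 180° − 24.1539° ≈ 155.846° is rejected.)

B = 24.15°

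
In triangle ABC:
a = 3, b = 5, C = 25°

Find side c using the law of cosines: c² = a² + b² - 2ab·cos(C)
c² = 3² + 5² − 2·3·5·cos(25°)
cos(25°) ≈ 0.906308
c² ≈ 9 + 25 − 30·(0.906308) ≈ 34 − 27.1892 ≈ 6.81077
c ≈ √6.81077 ≈ 2.60974

c = 2.61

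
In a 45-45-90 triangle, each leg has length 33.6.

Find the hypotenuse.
In a 45-45-90 triangle the sides are in ratio 1 : 1 : √2, so hypotenuse = leg·√2.
Hypotenuse = 33.6·√2 ≈ 33.6·1.41421 ≈ 47.5176

Hypotenuse = 33.6√2 = 47.52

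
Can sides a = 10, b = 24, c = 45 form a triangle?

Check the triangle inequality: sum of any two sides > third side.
a + b vs c: 10 + 24 = 34 ≤ 45  ✗
a + c vs b: 10 + 45 = 55 > 24  ✓
b + c vs a: 24 + 45 = 69 > 10  ✓

No: 10 + 24 = 34 is not > 45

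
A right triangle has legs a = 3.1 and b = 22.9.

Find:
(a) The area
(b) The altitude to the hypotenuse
(a) The legs are perpendicular, so Area = ½·a·b = ½·3.1·22.9 = ½·70.99 = 35.495
(b) Hypotenuse c = √(a² + b²) = √(9.61 + 524.41) = √534.02 ≈ 23.1089
    Area = ½·c·h_c  ⇒  h_c = 2·Area/c = 70.99/23.1089 ≈ 3.07198

Area = 35.495, h_c = 3.072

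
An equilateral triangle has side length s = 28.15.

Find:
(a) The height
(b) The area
(a) The height splits the triangle into two 30-60-90 halves: h = s·√3/2 = 28.15·1.73205/2 ≈ 48.7572/2 ≈ 24.3786
(b) Area = (√3/4)·s² = (√3/4)·28.15² = (√3/4)·792.4225 ≈ 0.433013·792.4225 ≈ 343.129

Height = 24.38, Area = 343.1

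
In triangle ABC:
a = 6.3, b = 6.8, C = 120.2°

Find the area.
Two sides and the included angle (SAS): A = ½·a·b·sin(C) = ½·6.3·6.8·sin(120.2°)
sin(120.2°) ≈ 0.864275
A ≈ ½·42.84·0.864275 = 21.42·0.864275 ≈ 18.5128

Area = 18.51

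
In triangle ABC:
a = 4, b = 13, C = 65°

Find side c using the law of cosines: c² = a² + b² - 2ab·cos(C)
c² = 4² + 13² − 2·4·13·cos(65°)
cos(65°) ≈ 0.422618
c² ≈ 16 + 169 − 104·(0.422618) ≈ 185 − 43.9523 ≈ 141.048
c ≈ √141.048 ≈ 11.8764

c = 11.88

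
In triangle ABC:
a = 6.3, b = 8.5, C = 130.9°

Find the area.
Two sides and the included angle (SAS): A = ½·a·b·sin(C) = ½·6.3·8.5·sin(130.9°)
sin(130.9°) ≈ 0.755853
A ≈ ½·53.55·0.755853 = 26.775·0.755853 ≈ 20.238

Area = 20.24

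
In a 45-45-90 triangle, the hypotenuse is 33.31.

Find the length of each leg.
In a 45-45-90 triangle hypotenuse = leg·√2, so leg = hypotenuse/√2.
Leg = 33.31/√2 ≈ 33.31/1.41421 ≈ 23.5537

Each leg = 23.55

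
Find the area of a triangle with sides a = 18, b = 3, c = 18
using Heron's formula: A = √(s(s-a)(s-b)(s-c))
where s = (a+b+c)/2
s = (18 + 3 + 18)/2 = 39/2 = 19.5
s − a = 1.5, s − b = 16.5, s − c = 1.5
s(s−a)(s−b)(s−c) = 19.5·1.5·16.5·1.5 = 723.9375
Area = √723.9375 ≈ 26.9061

s = 19.5, Area = 26.91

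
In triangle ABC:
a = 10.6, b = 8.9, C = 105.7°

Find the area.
Two sides and the included angle (SAS): A = ½·a·b·sin(C) = ½·10.6·8.9·sin(105.7°)
sin(105.7°) ≈ 0.962692
A ≈ ½·94.34·0.962692 = 47.17·0.962692 ≈ 45.4102

Area = 45.41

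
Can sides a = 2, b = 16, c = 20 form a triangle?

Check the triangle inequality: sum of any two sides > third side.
a + b vs c: 2 + 16 = 18 ≤ 20  ✗
a + c vs b: 2 + 20 = 22 > 16  ✓
b + c vs a: 16 + 20 = 36 > 2  ✓

No: 2 + 16 = 18 is not > 20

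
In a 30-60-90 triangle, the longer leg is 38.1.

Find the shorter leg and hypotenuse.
In a 30-60-90 triangle the sides are in ratio 1 : √3 : 2, so short leg = long leg/√3 and hypotenuse = 2·(short leg).
Short leg = 38.1/√3 ≈ 38.1/1.73205 ≈ 21.997
Hypotenuse = 2·21.997 ≈ 43.9941

Short leg = 22, Hypotenuse = 43.99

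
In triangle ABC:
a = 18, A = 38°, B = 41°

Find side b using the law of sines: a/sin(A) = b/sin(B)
a/sin(A) = b/sin(B)  ⇒  b = a·sin(B)/sin(A) = 18·sin(41°)/sin(38°)
sin(41°) ≈ 0.656059, sin(38°) ≈ 0.615661
b ≈ 18·0.656059/0.615661 ≈ 11.8091/0.615661 ≈ 19.1811

b = 19.18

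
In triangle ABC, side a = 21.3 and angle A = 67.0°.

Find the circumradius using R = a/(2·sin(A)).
R = a/(2·sin(A)) = 21.3/(2·sin(67.0°))
sin(67.0°) ≈ 0.920505
R ≈ 21.3/(2·0.920505) = 21.3/1.84101 ≈ 11.5697

R = 11.57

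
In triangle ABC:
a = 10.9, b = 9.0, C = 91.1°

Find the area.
Two sides and the included angle (SAS): A = ½·a·b·sin(C) = ½·10.9·9.0·sin(91.1°)
sin(91.1°) ≈ 0.999816
A ≈ ½·98.1·0.999816 = 49.05·0.999816 ≈ 49.041

Area = 49.04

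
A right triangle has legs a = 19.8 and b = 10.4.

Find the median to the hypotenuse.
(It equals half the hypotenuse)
Hypotenuse c = √(a² + b²) = √(392.04 + 108.16) = √500.2 ≈ 22.3652
Median to hypotenuse = c/2 ≈ 22.3652/2 ≈ 11.1826

Median = 11.18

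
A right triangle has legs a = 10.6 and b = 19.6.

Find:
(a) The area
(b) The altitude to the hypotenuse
(a) The legs are perpendicular, so Area = ½·a·b = ½·10.6·19.6 = ½·207.76 = 103.88
(b) Hypotenuse c = √(a² + b²) = √(112.36 + 384.16) = √496.52 ≈ 22.2827
    Area = ½·c·h_c  ⇒  h_c = 2·Area/c = 207.76/22.2827 ≈ 9.32381

Area = 103.88, h_c = 9.324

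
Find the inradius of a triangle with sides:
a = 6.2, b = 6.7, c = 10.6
r = Area/s where s is the semi-perimeter.
s = (6.2 + 6.7 + 10.6)/2 = 23.5/2 = 11.75
Area = √(s(s−a)(s−b)(s−c)) = √(11.75·5.55·5.05·1.15) ≈ √378.722 ≈ 19.4608
r ≈ 19.4608/11.75 ≈ 1.65624

r = 1.656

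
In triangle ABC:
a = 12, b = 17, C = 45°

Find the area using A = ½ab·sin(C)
A = ½·a·b·sin(C) = ½·12·17·sin(45°)
sin(45°) ≈ 0.707107
A ≈ ½·204·0.707107 = 102·0.707107 ≈ 72.1249

Area = 72.12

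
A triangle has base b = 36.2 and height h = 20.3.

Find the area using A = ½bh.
A = ½·b·h = ½·36.2·20.3 = ½·734.86 = 367.43

Area = 367.43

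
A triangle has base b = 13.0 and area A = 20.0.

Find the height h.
A = ½·b·h  ⇒  h = 2A/b = 2·20.0/13.0 = 40/13.0 ≈ 3.07692

h = 3.077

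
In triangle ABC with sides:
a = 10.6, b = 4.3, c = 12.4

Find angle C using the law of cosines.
c² = a² + b² − 2ab·cos(C)  ⇒  cos(C) = (a² + b² − c²)/(2ab)
cos(C) = (10.6² + 4.3² − 12.4²)/(2·10.6·4.3) = (112.36 + 18.49 − 153.76)/91.16 = -22.91/91.16 ≈ -0.251316
C = arccos(-0.251316) ≈ 104.555°

C = 104.6°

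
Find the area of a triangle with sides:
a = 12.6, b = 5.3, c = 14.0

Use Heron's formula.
s = (12.6 + 5.3 + 14.0)/2 = 31.9/2 = 15.95
s − a = 3.35, s − b = 10.65, s − c = 1.95
s(s−a)(s−b)(s−c) = 15.95·3.35·10.65·1.95 ≈ 1109.66
Area = √1109.66 ≈ 33.3116

Area = 33.31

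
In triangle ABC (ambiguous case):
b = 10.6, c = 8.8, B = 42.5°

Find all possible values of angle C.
b/sin(B) = c/sin(C)  ⇒  sin(C) = c·sin(B)/b = 8.8·sin(42.5°)/10.6
sin(42.5°) ≈ 0.67559
sin(C) ≈ 8.8·0.67559/10.6 ≈ 5.94519/10.6 ≈ 0.560867
Candidate 1: C₁ = arcsin(0.560867) ≈ 34.1158°  →  A = 180° − 42.5° − 34.1158° ≈ 103.384° > 0, valid
Candidate 2: C₂ = 180° − C₁ ≈ 145.884°  →  A = 180° − 42.5° − 145.884° ≈ -8.3842° ≤ 0, not a valid triangle

C = 34.12° (one solution)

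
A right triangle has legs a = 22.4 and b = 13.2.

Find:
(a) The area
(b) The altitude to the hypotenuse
(a) The legs are perpendicular, so Area = ½·a·b = ½·22.4·13.2 = ½·295.68 = 147.84
(b) Hypotenuse c = √(a² + b²) = √(501.76 + 174.24) = √676 ≈ 26
    Area = ½·c·h_c  ⇒  h_c = 2·Area/c = 295.68/26 ≈ 11.3723

Area = 147.84, h_c = 11.37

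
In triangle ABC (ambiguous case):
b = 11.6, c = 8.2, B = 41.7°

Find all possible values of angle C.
b/sin(B) = c/sin(C)  ⇒  sin(C) = c·sin(B)/b = 8.2·sin(41.7°)/11.6
sin(41.7°) ≈ 0.66523
sin(C) ≈ 8.2·0.66523/11.6 ≈ 5.45489/11.6 ≈ 0.470249
Candidate 1: C₁ = arcsin(0.470249) ≈ 28.0505°  →  A = 180° − 41.7° − 28.0505° ≈ 110.25° > 0, valid
Candidate 2: C₂ = 180° − C₁ ≈ 151.95°  →  A = 180° − 41.7° − 151.95° ≈ -13.6495° ≤ 0, not a valid triangle

C = 28.05° (one solution)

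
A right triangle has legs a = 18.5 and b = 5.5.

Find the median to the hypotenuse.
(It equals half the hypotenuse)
Hypotenuse c = √(a² + b²) = √(342.25 + 30.25) = √372.5 ≈ 19.3003
Median to hypotenuse = c/2 ≈ 19.3003/2 ≈ 9.65013

Median = 9.65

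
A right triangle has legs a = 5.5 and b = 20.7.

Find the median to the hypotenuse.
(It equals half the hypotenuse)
Hypotenuse c = √(a² + b²) = √(30.25 + 428.49) = √458.74 ≈ 21.4182
Median to hypotenuse = c/2 ≈ 21.4182/2 ≈ 10.7091

Median = 10.71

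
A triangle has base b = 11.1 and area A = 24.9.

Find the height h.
A = ½·b·h  ⇒  h = 2A/b = 2·24.9/11.1 = 49.8/11.1 ≈ 4.48649

h = 4.486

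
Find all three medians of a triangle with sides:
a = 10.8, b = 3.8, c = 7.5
Median formula: m_a = ½√(2b² + 2c² − a²) (and cyclically). a² = 116.64, b² = 14.44, c² = 56.25.
m_a = ½√(2·14.44 + 2·56.25 − 116.64) = ½√24.74 ≈ ½·4.97393 ≈ 2.48697
m_b = ½√(2·116.64 + 2·56.25 − 14.44) = ½√331.34 ≈ ½·18.2027 ≈ 9.10137
m_c = ½√(2·116.64 + 2·14.44 − 56.25) = ½√205.91 ≈ ½·14.3496 ≈ 7.17478

m_a = 2.487, m_b = 9.101, m_c = 7.175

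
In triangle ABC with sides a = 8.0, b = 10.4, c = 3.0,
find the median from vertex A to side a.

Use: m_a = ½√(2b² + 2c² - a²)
m_a = ½√(2·10.4² + 2·3.0² − 8.0²) = ½√(2·108.16 + 2·9 − 64) = ½√(216.32 + 18 − 64) = ½√170.32
√170.32 ≈ 13.0507, so m_a ≈ 6.52534

m_a = 6.525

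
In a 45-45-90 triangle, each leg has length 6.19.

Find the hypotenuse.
In a 45-45-90 triangle the sides are in ratio 1 : 1 : √2, so hypotenuse = leg·√2.
Hypotenuse = 6.19·√2 ≈ 6.19·1.41421 ≈ 8.75398

Hypotenuse = 6.19√2 = 8.754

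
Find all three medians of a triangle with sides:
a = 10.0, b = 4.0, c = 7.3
Median formula: m_a = ½√(2b² + 2c² − a²) (and cyclically). a² = 100, b² = 16, c² = 53.29.
m_a = ½√(2·16 + 2·53.29 − 100) = ½√38.58 ≈ ½·6.21128 ≈ 3.10564
m_b = ½√(2·100 + 2·53.29 − 16) = ½√290.58 ≈ ½·17.0464 ≈ 8.5232
m_c = ½√(2·100 + 2·16 − 53.29) = ½√178.71 ≈ ½·13.3682 ≈ 6.68412

m_a = 3.106, m_b = 8.523, m_c = 6.684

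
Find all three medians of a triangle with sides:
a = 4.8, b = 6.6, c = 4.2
Median formula: m_a = ½√(2b² + 2c² − a²) (and cyclically). a² = 23.04, b² = 43.56, c² = 17.64.
m_a = ½√(2·43.56 + 2·17.64 − 23.04) = ½√99.36 ≈ ½·9.96795 ≈ 4.98397
m_b = ½√(2·23.04 + 2·17.64 − 43.56) = ½√37.8 ≈ ½·6.14817 ≈ 3.07409
m_c = ½√(2·23.04 + 2·43.56 − 17.64) = ½√115.56 ≈ ½·10.7499 ≈ 5.37494

m_a = 4.984, m_b = 3.074, m_c = 5.375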